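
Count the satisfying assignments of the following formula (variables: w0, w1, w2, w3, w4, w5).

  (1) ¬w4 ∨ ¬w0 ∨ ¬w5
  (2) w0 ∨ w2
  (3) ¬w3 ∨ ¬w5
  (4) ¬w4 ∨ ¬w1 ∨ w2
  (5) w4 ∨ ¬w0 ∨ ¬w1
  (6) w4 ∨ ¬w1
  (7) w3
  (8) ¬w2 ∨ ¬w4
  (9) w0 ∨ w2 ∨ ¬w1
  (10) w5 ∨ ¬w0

1

There are 2^6 = 64 truth assignments over (w0, w1, w2, w3, w4, w5).
Split on w1. With w1 = True, the clauses containing w1 are satisfied and ¬w1 drops from the rest; 0 of the 2^5 = 32 assignments to the other variables satisfy what remains.
With w1 = False, by the same count on the reduced clause set, 1 assignment works.
(One model: w0=F, w1=F, w2=T, w3=T, w4=F, w5=F.)
Total: 0 + 1 = 1.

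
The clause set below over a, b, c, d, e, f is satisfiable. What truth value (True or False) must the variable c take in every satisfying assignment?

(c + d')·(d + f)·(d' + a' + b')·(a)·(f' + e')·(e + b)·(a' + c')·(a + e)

False

Suppose c = 1.
Unit clause (a) forces a = 1.
But (a') is also a unit clause — contradiction.
So every satisfying assignment has c = False.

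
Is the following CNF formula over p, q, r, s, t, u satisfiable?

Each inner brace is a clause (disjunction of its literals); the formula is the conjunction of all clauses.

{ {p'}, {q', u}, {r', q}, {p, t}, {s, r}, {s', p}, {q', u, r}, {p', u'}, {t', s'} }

From the singleton clause (p'), p = 0.
From the singleton clause (t), t = 1.
From the singleton clause (s'), s = 0.
From the singleton clause (r), r = 1.
From the singleton clause (q), q = 1.
From the singleton clause (u), u = 1.
Every clause now holds.
A satisfying assignment: p=0,  q=1,  r=1,  s=0,  t=1,  u=1.

Satisfiable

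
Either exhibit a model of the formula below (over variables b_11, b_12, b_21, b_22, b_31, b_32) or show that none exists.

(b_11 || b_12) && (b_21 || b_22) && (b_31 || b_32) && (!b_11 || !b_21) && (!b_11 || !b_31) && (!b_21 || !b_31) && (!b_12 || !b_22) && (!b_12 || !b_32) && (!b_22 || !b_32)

UNSATISFIABLE

Suppose b_11 = true.
Unit clause (!b_21) forces b_21 = false.
Unit clause (b_22) forces b_22 = true.
Unit clause (!b_31) forces b_31 = false.
Unit clause (b_32) forces b_32 = true.
Now (!b_32) is unsatisfied and unit — conflict.
Backtrack on b_11: now try b_11 = false.
Unit clause (b_12) forces b_12 = true.
Unit clause (!b_22) forces b_22 = false.
Unit clause (b_21) forces b_21 = true.
Unit clause (!b_31) forces b_31 = false.
Unit clause (b_32) forces b_32 = true.
Now (!b_32) is unsatisfied and unit — conflict.
Neither b_11 = true nor b_11 = false works.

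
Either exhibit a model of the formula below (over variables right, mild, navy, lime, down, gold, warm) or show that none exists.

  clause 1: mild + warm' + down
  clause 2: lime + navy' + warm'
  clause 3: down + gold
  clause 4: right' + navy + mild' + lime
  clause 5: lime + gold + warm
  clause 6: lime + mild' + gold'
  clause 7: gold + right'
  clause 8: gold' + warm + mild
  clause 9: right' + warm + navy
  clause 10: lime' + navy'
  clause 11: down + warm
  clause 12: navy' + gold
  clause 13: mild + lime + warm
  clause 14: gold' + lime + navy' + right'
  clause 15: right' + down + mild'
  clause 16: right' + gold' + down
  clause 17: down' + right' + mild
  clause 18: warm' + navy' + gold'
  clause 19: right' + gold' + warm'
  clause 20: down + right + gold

Try down = 1.
Try gold = 0.
The clause (right') is unit, so right = 0.
The clause (navy') is unit, so navy = 0.
Try lime = 1.
Every clause is now satisfied; mild, warm are unconstrained.

right=0, mild=0, navy=0, lime=1, down=1, gold=0, warm=0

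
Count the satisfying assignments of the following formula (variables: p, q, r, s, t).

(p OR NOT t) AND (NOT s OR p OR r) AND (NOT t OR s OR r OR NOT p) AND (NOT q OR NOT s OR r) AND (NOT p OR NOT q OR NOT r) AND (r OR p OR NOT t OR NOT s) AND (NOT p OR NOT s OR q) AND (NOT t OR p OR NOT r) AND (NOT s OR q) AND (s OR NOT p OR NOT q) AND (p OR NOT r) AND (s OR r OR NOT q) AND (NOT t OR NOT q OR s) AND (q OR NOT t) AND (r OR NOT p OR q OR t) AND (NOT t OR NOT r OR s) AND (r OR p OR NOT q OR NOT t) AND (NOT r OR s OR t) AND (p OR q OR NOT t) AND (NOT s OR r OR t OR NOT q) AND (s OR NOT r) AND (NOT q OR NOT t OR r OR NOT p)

There are 2^5 = 32 truth assignments over (p, q, r, s, t).
Split on s. With s = true, the clauses containing s are satisfied and NOT s drops from the rest; 0 of the 2^4 = 16 assignments to the other variables satisfy what remains.
With s = false, by the same count on the reduced clause set, 1 assignment works.
(One model: p=F, q=F, r=F, s=F, t=F.)
Total: 0 + 1 = 1.

1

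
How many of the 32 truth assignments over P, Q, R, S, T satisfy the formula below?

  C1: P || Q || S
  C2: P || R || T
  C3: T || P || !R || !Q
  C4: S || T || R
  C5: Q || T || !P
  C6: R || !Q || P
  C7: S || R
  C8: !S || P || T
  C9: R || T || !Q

There are 2^5 = 32 truth assignments over (P, Q, R, S, T).
Split on P. With P = true, the clauses containing P are satisfied and !P drops from the rest; 8 of the 2^4 = 16 assignments to the other variables satisfy what remains.
With P = false, by the same count on the reduced clause set, 4 assignments work.
(One model: P=F, Q=F, R=F, S=T, T=T.)
Total: 8 + 4 = 12.

12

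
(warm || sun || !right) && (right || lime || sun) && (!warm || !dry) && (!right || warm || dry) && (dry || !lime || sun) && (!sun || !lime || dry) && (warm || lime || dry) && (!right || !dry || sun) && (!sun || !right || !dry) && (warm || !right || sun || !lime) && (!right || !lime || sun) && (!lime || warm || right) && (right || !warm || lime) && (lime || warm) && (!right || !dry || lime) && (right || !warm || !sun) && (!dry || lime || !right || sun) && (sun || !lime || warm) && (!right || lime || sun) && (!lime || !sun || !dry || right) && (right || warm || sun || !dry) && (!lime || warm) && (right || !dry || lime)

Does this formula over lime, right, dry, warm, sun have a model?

Suppose warm = true.
The clause (!dry) is unit, so dry = false.
Suppose lime = false.
The clause (right) is unit, so right = true.
The clause (sun) is unit, so sun = true.
All clauses are satisfied.
A satisfying assignment: lime: false, right: true, dry: false, warm: true, sun: true.

Yes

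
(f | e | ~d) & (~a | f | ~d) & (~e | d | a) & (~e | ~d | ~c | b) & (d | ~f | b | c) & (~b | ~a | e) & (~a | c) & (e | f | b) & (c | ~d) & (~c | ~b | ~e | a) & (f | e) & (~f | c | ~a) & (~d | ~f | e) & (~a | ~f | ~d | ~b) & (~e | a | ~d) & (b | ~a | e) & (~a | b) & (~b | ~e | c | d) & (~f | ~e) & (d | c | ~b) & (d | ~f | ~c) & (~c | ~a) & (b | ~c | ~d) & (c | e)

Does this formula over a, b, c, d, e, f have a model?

No

Branch on a: set a = 0.
Branch on e: set e = 0.
(f) alone gives f = 1.
(~d) alone gives d = 0.
(~c) alone gives c = 0.
That conflicts with the unit clause (c).
So e must be the other value — set e = 1.
(d) alone gives d = 1.
That conflicts with the unit clause (~d).
Neither e = 1 nor e = 0 works.
So a must be the other value — set a = 1.
(c) alone gives c = 1.
That conflicts with the unit clause (~c).
Neither a = 1 nor a = 0 works.
No assignment satisfies every clause.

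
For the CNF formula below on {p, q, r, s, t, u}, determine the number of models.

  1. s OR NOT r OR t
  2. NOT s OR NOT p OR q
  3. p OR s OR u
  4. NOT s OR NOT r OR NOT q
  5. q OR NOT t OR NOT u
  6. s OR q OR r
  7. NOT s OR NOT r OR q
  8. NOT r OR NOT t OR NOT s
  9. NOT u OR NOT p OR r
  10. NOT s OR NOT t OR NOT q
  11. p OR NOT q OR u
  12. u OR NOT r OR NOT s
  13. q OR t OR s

There are 2^6 = 64 truth assignments over (p, q, r, s, t, u).
Split on u. With u = true, the clauses containing u are satisfied and NOT u drops from the rest; 6 of the 2^5 = 32 assignments to the other variables satisfy what remains.
With u = false, by the same count on the reduced clause set, 7 assignments work.
(One model: p=F, q=F, r=F, s=T, t=F, u=F.)
Total: 6 + 7 = 13.

13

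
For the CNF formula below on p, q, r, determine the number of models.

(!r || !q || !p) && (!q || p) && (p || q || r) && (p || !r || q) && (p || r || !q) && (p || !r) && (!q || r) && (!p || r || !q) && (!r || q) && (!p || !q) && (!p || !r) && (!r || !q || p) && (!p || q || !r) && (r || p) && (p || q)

There are 2^3 = 8 truth assignments over (p, q, r).
Split on p. With p = true, the clauses containing p are satisfied and !p drops from the rest; 1 of the 2^2 = 4 assignments to the other variables satisfy what remains.
With p = false, by the same count on the reduced clause set, 0 assignments work.
(One model: p=T, q=F, r=F.)
Total: 1 + 0 = 1.

1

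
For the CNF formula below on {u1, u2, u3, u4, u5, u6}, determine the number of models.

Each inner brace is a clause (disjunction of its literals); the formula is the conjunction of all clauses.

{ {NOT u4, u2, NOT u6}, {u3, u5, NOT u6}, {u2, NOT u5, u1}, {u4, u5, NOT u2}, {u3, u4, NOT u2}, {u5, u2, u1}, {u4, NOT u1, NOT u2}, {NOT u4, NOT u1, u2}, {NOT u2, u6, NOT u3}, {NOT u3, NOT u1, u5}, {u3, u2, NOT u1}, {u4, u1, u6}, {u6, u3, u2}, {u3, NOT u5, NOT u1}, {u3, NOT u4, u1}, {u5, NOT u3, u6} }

7

There are 2^6 = 64 truth assignments over (u1, u2, u3, u4, u5, u6).
Split on u5. With u5 = true, the clauses containing u5 are satisfied and NOT u5 drops from the rest; 5 of the 2^5 = 32 assignments to the other variables satisfy what remains.
With u5 = false, by the same count on the reduced clause set, 2 assignments work.
(One model: u1=F, u2=T, u3=T, u4=F, u5=T, u6=T.)
Total: 5 + 2 = 7.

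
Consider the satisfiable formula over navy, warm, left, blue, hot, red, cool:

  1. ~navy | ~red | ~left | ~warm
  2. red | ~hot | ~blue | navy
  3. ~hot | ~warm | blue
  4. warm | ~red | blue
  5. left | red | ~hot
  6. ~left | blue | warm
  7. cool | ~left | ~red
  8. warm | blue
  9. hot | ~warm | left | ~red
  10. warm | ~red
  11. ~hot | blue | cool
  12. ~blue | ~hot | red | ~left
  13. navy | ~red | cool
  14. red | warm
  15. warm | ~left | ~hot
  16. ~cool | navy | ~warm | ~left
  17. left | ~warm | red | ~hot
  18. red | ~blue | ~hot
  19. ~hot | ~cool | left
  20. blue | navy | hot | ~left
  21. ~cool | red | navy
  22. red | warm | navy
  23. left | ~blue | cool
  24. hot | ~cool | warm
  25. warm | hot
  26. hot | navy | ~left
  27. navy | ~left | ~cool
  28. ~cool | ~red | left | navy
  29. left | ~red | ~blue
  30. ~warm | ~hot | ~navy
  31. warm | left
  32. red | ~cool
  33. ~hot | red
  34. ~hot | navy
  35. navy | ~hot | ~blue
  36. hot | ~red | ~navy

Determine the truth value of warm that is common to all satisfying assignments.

Suppose warm = 0.
(blue) alone gives blue = 1.
(~red) alone gives red = 0.
That conflicts with the unit clause (red).
So every satisfying assignment has warm = True.

True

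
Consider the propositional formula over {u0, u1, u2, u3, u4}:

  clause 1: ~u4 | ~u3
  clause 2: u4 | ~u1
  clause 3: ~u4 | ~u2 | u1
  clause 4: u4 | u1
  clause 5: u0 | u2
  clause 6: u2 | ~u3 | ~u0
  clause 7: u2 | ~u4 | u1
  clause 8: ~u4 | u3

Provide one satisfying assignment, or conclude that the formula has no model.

UNSATISFIABLE

Try u4 = 0.
From the singleton clause (~u1), u1 = 0.
That conflicts with the unit clause (u1).
Backtrack on u4: now try u4 = 1.
From the singleton clause (~u3), u3 = 0.
That conflicts with the unit clause (u3).
Either choice for u4 ends in contradiction.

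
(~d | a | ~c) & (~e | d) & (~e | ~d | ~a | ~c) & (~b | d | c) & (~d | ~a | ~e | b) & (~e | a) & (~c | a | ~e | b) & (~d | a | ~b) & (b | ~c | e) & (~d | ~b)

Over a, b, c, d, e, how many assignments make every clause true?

6

There are 2^5 = 32 truth assignments over (a, b, c, d, e).
Split on c. With c = 1, the clauses containing c are satisfied and ~c drops from the rest; 2 of the 2^4 = 16 assignments to the other variables satisfy what remains.
With c = 0, by the same count on the reduced clause set, 4 assignments work.
(One model: a=F, b=F, c=F, d=F, e=F.)
Total: 2 + 4 = 6.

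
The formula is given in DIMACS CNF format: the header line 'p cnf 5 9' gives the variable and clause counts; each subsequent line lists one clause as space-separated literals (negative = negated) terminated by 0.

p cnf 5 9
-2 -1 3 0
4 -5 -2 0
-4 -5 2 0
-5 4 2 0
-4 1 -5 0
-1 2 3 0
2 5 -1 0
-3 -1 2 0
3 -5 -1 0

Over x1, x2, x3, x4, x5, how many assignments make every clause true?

11

There are 2^5 = 32 truth assignments over (x1, x2, x3, x4, x5).
Split on x2. With x2 = True, the clauses containing x2 are satisfied and ¬x2 drops from the rest; 7 of the 2^4 = 16 assignments to the other variables satisfy what remains.
With x2 = False, by the same count on the reduced clause set, 4 assignments work.
(One model: x1=F, x2=F, x3=F, x4=F, x5=F.)
Total: 7 + 4 = 11.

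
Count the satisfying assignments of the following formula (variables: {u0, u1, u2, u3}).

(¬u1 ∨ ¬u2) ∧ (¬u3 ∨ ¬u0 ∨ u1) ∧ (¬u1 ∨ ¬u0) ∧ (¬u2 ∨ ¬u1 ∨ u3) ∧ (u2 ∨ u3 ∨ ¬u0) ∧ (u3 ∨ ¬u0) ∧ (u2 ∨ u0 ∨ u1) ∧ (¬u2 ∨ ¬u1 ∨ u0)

There are 2^4 = 16 truth assignments over (u0, u1, u2, u3).
Split on u0. With u0 = True, the clauses containing u0 are satisfied and ¬u0 drops from the rest; 0 of the 2^3 = 8 assignments to the other variables satisfy what remains.
With u0 = False, by the same count on the reduced clause set, 4 assignments work.
Total: 0 + 4 = 4.

4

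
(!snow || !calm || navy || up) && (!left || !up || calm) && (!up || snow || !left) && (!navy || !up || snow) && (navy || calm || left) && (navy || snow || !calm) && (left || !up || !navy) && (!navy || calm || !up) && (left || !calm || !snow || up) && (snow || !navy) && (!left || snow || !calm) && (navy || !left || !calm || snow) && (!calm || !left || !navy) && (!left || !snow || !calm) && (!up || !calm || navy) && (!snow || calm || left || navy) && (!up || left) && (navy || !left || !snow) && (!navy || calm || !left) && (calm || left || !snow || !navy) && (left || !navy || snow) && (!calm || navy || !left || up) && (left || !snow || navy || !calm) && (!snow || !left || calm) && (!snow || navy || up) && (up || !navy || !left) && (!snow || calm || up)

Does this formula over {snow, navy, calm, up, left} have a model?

Satisfiable

Branch on snow: set snow = false.
(!navy) alone gives navy = false.
(!calm) alone gives calm = false.
(left) alone gives left = true.
(!up) alone gives up = false.
This assignment satisfies each clause.
A satisfying assignment: snow=false,  navy=false,  calm=false,  up=false,  left=true.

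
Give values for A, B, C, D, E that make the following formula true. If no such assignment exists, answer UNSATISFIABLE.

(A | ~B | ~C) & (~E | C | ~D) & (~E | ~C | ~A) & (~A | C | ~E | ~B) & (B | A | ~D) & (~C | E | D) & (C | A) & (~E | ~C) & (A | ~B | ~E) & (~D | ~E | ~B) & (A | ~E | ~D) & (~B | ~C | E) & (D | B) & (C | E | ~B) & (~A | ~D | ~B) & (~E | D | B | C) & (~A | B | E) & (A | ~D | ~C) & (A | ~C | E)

Case C = 1:
The clause (~E) is unit, so E = 0.
The clause (D) is unit, so D = 1.
The clause (~B) is unit, so B = 0.
The clause (A) is unit, so A = 1.
Now (~A) is unsatisfied and unit — conflict.
So C must be the other value — set C = 0.
The clause (A) is unit, so A = 1.
Case E = 0:
The clause (~B) is unit, so B = 0.
Now (B) is unsatisfied and unit — conflict.
So E must be the other value — set E = 1.
The clause (~D) is unit, so D = 0.
The clause (~B) is unit, so B = 0.
Now (B) is unsatisfied and unit — conflict.
Neither E = 1 nor E = 0 works.
Neither C = 1 nor C = 0 works.

UNSATISFIABLE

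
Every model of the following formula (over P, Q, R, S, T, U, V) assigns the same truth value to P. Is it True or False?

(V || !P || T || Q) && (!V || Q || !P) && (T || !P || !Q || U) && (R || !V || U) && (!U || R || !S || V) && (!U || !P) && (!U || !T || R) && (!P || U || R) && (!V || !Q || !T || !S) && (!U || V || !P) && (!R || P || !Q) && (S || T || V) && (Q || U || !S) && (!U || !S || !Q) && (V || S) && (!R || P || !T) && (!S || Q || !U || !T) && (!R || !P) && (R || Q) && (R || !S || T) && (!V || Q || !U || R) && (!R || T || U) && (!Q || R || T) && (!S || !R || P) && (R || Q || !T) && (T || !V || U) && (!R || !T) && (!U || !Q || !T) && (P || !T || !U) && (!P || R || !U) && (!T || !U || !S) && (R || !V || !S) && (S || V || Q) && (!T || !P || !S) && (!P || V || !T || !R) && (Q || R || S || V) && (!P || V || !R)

False

Suppose P = true.
From the singleton clause (!U), U = false.
From the singleton clause (R), R = true.
But (!R) is also a unit clause — contradiction.
So every satisfying assignment has P = False.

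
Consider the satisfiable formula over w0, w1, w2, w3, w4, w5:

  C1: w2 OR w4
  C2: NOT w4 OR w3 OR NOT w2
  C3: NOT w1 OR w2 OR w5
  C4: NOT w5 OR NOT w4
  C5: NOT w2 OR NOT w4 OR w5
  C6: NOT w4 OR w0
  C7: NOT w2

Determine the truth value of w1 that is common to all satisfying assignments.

Suppose w1 = true.
Unit clause (NOT w2) forces w2 = false.
Unit clause (w4) forces w4 = true.
Unit clause (w5) forces w5 = true.
But (NOT w5) is also a unit clause — contradiction.
So every satisfying assignment has w1 = False.

False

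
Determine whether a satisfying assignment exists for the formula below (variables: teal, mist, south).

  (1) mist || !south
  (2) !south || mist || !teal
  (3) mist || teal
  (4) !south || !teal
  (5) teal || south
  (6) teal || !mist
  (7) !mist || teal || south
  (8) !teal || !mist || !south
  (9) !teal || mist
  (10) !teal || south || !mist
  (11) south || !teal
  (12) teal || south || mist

Branch on mist: set mist = true.
The clause (teal) is unit, so teal = true.
The clause (!south) is unit, so south = false.
Now (south) is unsatisfied and unit — conflict.
Backtrack on mist: now try mist = false.
The clause (!south) is unit, so south = false.
The clause (teal) is unit, so teal = true.
Now (!teal) is unsatisfied and unit — conflict.
Neither mist = true nor mist = false works.
No assignment satisfies every clause.

No, unsatisfiable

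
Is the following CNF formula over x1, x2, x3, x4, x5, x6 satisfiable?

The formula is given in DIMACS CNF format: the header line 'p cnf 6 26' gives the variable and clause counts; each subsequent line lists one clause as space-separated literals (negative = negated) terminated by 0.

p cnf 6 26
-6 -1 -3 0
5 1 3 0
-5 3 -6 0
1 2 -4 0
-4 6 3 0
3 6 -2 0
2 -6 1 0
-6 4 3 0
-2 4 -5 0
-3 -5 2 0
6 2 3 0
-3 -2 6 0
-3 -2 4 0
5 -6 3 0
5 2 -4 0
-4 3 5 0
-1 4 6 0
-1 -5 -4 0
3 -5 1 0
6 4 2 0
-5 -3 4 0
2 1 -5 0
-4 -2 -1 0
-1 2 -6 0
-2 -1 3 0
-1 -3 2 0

Yes, satisfiable

Case x6 = True:
Case x1 = False:
From the singleton clause (x2), x2 = True.
Case x5 = True:
From the singleton clause (x3), x3 = True.
From the singleton clause (x4), x4 = True.
This assignment satisfies each clause.
A satisfying assignment: x1=False, x2=True, x3=True, x4=True, x5=True, x6=True.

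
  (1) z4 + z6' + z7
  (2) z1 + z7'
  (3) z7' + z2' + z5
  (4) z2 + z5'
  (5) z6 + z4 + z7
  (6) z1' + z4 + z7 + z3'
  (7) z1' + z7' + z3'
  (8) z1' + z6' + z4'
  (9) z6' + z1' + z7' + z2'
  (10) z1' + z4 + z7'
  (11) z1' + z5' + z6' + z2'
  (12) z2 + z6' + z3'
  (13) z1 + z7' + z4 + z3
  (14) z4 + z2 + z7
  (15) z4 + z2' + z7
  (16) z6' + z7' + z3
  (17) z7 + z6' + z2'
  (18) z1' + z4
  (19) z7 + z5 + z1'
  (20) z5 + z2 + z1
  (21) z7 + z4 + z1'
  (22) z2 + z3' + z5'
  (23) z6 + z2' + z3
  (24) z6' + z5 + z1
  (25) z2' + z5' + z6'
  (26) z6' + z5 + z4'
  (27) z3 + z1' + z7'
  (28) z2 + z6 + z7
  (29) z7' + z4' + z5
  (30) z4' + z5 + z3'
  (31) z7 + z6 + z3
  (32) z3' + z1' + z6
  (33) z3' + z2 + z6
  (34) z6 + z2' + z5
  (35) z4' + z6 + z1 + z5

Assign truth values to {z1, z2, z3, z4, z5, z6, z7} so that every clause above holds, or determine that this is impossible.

Try z1 = 0.
Unit clause (z7') forces z7 = 0.
Try z4 = 1.
Try z2 = 1.
Unit clause (z6') forces z6 = 0.
Unit clause (z3) forces z3 = 1.
Unit clause (z5) forces z5 = 1.
All clauses are satisfied.

z1 ↦ 0,  z2 ↦ 1,  z3 ↦ 1,  z4 ↦ 1,  z5 ↦ 1,  z6 ↦ 0,  z7 ↦ 0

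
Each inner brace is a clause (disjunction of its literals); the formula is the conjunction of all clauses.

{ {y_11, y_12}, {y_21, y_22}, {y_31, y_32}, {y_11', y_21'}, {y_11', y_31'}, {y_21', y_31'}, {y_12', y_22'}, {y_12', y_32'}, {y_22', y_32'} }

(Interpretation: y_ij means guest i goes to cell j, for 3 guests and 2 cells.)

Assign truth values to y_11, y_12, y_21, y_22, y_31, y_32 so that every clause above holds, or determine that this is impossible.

UNSATISFIABLE

Suppose y_11 = 1.
From the singleton clause (y_21'), y_21 = 0.
From the singleton clause (y_22), y_22 = 1.
From the singleton clause (y_31'), y_31 = 0.
From the singleton clause (y_32), y_32 = 1.
That conflicts with the unit clause (y_32').
Backtrack on y_11: now try y_11 = 0.
From the singleton clause (y_12), y_12 = 1.
From the singleton clause (y_22'), y_22 = 0.
From the singleton clause (y_21), y_21 = 1.
From the singleton clause (y_31'), y_31 = 0.
From the singleton clause (y_32), y_32 = 1.
That conflicts with the unit clause (y_32').
Either choice for y_11 ends in contradiction.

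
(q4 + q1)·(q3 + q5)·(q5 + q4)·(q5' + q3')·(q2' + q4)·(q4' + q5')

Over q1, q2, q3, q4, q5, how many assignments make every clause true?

5

There are 2^5 = 32 truth assignments over (q1, q2, q3, q4, q5).
Split on q2. With q2 = 1, the clauses containing q2 are satisfied and q2' drops from the rest; 2 of the 2^4 = 16 assignments to the other variables satisfy what remains.
With q2 = 0, by the same count on the reduced clause set, 3 assignments work.
Total: 2 + 3 = 5.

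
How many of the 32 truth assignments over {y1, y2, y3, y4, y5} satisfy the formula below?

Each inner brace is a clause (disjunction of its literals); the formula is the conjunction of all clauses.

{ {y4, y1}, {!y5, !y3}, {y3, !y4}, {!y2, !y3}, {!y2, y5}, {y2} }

There are 2^5 = 32 truth assignments over (y1, y2, y3, y4, y5).
Split on y5. With y5 = true, the clauses containing y5 are satisfied and !y5 drops from the rest; 1 of the 2^4 = 16 assignments to the other variables satisfy what remains.
With y5 = false, by the same count on the reduced clause set, 0 assignments work.
(One model: y1=T, y2=T, y3=F, y4=F, y5=T.)
Total: 1 + 0 = 1.

1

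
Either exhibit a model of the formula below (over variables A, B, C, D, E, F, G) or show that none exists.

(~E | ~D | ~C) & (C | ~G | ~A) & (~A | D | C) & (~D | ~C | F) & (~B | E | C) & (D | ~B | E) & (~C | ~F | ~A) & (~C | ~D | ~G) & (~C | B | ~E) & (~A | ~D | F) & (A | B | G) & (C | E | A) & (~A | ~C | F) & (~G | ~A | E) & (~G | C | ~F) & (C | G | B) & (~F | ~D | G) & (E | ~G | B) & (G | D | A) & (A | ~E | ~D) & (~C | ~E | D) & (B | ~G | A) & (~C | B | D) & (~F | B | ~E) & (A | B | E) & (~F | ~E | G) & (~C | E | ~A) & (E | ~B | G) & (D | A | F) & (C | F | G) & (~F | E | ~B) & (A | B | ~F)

UNSATISFIABLE

Branch on E: set E = 0.
Branch on B: set B = 0.
(~G) alone gives G = 0.
(A) alone gives A = 1.
(C) alone gives C = 1.
Now (~C) is unsatisfied and unit — conflict.
So B must be the other value — set B = 1.
(C) alone gives C = 1.
(D) alone gives D = 1.
(F) alone gives F = 1.
Now (~F) is unsatisfied and unit — conflict.
Both values of B lead to a conflict.
So E must be the other value — set E = 1.
Branch on D: set D = 0.
(~C) alone gives C = 0.
(~A) alone gives A = 0.
(G) alone gives G = 1.
(~F) alone gives F = 0.
Now (F) is unsatisfied and unit — conflict.
So D must be the other value — set D = 1.
(~C) alone gives C = 0.
(A) alone gives A = 1.
(~G) alone gives G = 0.
(F) alone gives F = 1.
Now (~F) is unsatisfied and unit — conflict.
Both values of D lead to a conflict.
Both values of E lead to a conflict.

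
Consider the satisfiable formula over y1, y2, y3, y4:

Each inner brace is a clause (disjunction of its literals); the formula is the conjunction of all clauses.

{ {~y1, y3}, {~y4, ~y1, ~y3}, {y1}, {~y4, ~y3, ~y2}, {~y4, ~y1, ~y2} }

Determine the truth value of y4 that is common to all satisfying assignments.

Suppose y4 = 1.
(y1) alone gives y1 = 1.
(y3) alone gives y3 = 1.
But (~y3) is also a unit clause — contradiction.
So every satisfying assignment has y4 = False.

False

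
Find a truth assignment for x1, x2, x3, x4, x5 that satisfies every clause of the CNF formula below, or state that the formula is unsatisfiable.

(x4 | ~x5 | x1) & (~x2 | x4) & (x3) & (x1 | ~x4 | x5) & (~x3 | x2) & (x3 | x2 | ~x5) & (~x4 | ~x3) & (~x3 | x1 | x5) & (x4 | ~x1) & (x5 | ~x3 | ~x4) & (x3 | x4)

UNSATISFIABLE

Unit clause (x3) forces x3 = 1.
Unit clause (x2) forces x2 = 1.
Unit clause (x4) forces x4 = 1.
That conflicts with the unit clause (~x4).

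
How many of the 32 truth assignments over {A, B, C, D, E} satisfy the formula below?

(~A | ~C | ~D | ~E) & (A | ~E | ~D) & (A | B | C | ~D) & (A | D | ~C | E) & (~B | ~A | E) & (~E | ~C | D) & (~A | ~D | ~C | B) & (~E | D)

10

There are 2^5 = 32 truth assignments over (A, B, C, D, E).
Split on D. With D = 1, the clauses containing D are satisfied and ~D drops from the rest; 6 of the 2^4 = 16 assignments to the other variables satisfy what remains.
With D = 0, by the same count on the reduced clause set, 4 assignments work.
Total: 6 + 4 = 10.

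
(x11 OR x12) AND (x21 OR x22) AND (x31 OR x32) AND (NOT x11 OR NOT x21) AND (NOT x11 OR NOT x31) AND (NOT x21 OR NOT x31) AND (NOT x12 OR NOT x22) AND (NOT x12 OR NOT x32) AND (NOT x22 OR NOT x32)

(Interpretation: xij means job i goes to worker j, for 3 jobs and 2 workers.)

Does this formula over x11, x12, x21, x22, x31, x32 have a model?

Unsatisfiable

Branch on x11: set x11 = true.
(NOT x21) alone gives x21 = false.
(x22) alone gives x22 = true.
(NOT x31) alone gives x31 = false.
(x32) alone gives x32 = true.
But (NOT x32) is also a unit clause — contradiction.
That branch fails; take x11 = false instead.
(x12) alone gives x12 = true.
(NOT x22) alone gives x22 = false.
(x21) alone gives x21 = true.
(NOT x31) alone gives x31 = false.
(x32) alone gives x32 = true.
But (NOT x32) is also a unit clause — contradiction.
Either choice for x11 ends in contradiction.
No assignment satisfies every clause.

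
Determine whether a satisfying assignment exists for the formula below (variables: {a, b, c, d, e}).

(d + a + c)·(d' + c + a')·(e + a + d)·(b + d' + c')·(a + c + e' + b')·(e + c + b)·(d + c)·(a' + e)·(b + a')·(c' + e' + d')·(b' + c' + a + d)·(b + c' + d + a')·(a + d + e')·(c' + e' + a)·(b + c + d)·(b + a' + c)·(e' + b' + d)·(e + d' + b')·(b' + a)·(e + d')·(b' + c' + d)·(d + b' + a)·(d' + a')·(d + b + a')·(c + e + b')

Branch on d: set d = 1.
Unit clause (e) forces e = 1.
Unit clause (c') forces c = 0.
Unit clause (a') forces a = 0.
Unit clause (b') forces b = 0.
Every clause now holds.
A satisfying assignment: a=0, b=0, c=0, d=1, e=1.

Satisfiable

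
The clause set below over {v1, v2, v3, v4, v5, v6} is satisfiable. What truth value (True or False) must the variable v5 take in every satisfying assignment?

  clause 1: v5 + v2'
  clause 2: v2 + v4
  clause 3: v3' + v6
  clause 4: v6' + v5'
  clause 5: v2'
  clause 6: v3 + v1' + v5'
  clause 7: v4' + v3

False

Suppose v5 = 1.
Unit clause (v6') forces v6 = 0.
Unit clause (v3') forces v3 = 0.
Unit clause (v2') forces v2 = 0.
Unit clause (v4) forces v4 = 1.
But (v4') is also a unit clause — contradiction.
So every satisfying assignment has v5 = False.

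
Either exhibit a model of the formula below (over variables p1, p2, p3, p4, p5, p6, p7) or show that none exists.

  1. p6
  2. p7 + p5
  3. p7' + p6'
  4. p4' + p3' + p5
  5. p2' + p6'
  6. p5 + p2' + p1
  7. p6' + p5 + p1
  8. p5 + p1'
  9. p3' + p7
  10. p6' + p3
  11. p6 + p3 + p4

UNSATISFIABLE

From the singleton clause (p6), p6 = 1.
From the singleton clause (p7'), p7 = 0.
From the singleton clause (p5), p5 = 1.
From the singleton clause (p2'), p2 = 0.
From the singleton clause (p3'), p3 = 0.
But (p3) is also a unit clause — contradiction.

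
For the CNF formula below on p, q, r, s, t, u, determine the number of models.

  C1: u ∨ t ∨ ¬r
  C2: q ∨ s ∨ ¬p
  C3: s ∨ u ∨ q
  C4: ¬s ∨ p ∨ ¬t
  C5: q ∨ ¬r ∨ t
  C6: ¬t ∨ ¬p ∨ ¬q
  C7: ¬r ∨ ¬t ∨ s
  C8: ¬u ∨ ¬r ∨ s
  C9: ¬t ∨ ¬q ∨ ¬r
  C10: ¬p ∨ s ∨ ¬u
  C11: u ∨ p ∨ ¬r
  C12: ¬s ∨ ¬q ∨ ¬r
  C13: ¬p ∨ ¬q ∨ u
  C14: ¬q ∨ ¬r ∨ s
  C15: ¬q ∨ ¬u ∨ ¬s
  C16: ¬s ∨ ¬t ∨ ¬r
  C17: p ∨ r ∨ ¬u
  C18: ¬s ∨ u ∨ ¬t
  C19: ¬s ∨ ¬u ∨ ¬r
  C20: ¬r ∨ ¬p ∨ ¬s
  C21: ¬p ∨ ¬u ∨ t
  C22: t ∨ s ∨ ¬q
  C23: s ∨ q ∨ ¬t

5

There are 2^6 = 64 truth assignments over (p, q, r, s, t, u).
Split on p. With p = True, the clauses containing p are satisfied and ¬p drops from the rest; 2 of the 2^5 = 32 assignments to the other variables satisfy what remains.
With p = False, by the same count on the reduced clause set, 3 assignments work.
(One model: p=F, q=F, r=F, s=T, t=F, u=F.)
Total: 2 + 3 = 5.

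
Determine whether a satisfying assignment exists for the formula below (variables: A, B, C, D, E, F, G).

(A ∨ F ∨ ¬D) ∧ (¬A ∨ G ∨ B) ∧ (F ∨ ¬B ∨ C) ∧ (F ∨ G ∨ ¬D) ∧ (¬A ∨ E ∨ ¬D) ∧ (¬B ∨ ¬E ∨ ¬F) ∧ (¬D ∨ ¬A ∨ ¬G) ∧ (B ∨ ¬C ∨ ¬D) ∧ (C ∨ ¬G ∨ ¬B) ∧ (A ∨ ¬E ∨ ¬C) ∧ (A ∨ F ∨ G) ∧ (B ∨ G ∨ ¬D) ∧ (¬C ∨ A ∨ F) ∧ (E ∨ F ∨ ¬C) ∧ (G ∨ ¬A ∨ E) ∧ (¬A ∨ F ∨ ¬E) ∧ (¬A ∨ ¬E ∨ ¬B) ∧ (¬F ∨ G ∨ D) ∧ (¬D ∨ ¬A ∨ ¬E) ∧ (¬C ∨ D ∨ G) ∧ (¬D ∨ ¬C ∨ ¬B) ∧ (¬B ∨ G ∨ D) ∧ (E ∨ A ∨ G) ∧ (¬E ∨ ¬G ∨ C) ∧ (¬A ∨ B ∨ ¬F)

Suppose A = False.
Suppose F = True.
Suppose B = False.
Suppose C = True.
Unit clause (¬D) forces D = False.
Unit clause (¬E) forces E = False.
Unit clause (G) forces G = True.
All clauses are satisfied.
A satisfying assignment: A=False,  B=False,  C=True,  D=False,  E=False,  F=True,  G=True.

Yes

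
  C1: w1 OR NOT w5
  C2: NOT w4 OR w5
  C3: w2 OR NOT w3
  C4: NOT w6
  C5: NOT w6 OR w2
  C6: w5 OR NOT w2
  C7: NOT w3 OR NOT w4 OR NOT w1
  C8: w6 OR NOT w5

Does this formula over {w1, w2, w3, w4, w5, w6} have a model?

Unit clause (NOT w6) forces w6 = false.
Unit clause (NOT w5) forces w5 = false.
Unit clause (NOT w4) forces w4 = false.
Unit clause (NOT w2) forces w2 = false.
Unit clause (NOT w3) forces w3 = false.
Every clause is now satisfied; w1 is unconstrained.
A satisfying assignment: w1: true, w2: false, w3: false, w4: false, w5: false, w6: false.

Yes, satisfiable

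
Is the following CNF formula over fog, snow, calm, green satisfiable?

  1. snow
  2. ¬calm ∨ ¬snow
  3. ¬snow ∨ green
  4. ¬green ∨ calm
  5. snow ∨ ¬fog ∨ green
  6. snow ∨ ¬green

No, unsatisfiable

The clause (snow) is unit, so snow = True.
The clause (¬calm) is unit, so calm = False.
The clause (green) is unit, so green = True.
That conflicts with the unit clause (¬green).
No assignment satisfies every clause.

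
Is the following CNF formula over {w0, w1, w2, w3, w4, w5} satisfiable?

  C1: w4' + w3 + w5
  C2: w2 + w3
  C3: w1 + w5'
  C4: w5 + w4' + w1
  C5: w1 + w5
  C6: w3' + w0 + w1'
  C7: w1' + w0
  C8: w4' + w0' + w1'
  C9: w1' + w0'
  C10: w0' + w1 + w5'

No, unsatisfiable

Try w2 = 1.
Try w1 = 1.
Unit clause (w0) forces w0 = 1.
But (w0') is also a unit clause — contradiction.
Undo w1 and try w1 = 0.
Unit clause (w5') forces w5 = 0.
But (w5) is also a unit clause — contradiction.
Both values of w1 lead to a conflict.
Undo w2 and try w2 = 0.
Unit clause (w3) forces w3 = 1.
Try w1 = 1.
Unit clause (w0) forces w0 = 1.
But (w0') is also a unit clause — contradiction.
Undo w1 and try w1 = 0.
Unit clause (w5') forces w5 = 0.
But (w5) is also a unit clause — contradiction.
Both values of w1 lead to a conflict.
Both values of w2 lead to a conflict.
No assignment satisfies every clause.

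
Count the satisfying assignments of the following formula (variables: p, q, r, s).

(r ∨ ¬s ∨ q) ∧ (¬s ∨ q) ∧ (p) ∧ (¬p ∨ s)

There are 2^4 = 16 truth assignments over (p, q, r, s).
Check each against the 4 clauses (columns in the order p, q, r, s):
  F F F F  ✗ fails (p)
  F F F T  ✗ fails (r ∨ ¬s ∨ q)
  F F T F  ✗ fails (p)
  F F T T  ✗ fails (¬s ∨ q)
  F T F F  ✗ fails (p)
  F T F T  ✗ fails (p)
  F T T F  ✗ fails (p)
  F T T T  ✗ fails (p)
  T F F F  ✗ fails (¬p ∨ s)
  T F F T  ✗ fails (r ∨ ¬s ∨ q)
  T F T F  ✗ fails (¬p ∨ s)
  T F T T  ✗ fails (¬s ∨ q)
  T T F F  ✗ fails (¬p ∨ s)
  T T F T  ✓ satisfies all
  T T T F  ✗ fails (¬p ∨ s)
  T T T T  ✓ satisfies all
2 of the 16 rows are models.

2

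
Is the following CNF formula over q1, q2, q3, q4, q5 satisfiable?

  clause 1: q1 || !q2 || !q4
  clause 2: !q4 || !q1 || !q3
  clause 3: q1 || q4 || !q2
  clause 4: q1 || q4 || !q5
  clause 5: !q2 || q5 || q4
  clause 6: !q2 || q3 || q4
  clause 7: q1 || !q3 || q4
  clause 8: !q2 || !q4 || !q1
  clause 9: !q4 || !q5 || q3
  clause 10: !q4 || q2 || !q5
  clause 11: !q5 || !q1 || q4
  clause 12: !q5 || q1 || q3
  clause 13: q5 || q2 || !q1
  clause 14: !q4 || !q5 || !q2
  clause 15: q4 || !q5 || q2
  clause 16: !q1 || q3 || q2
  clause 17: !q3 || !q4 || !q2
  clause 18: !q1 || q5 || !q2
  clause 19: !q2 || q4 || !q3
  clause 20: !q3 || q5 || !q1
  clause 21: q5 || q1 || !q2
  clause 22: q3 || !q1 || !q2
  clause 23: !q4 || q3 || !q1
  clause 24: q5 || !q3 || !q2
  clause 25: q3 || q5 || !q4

Satisfiable

Case q1 = false:
Case q2 = false:
Case q4 = true:
From the singleton clause (!q5), q5 = false.
From the singleton clause (q3), q3 = true.
This assignment satisfies each clause.
A satisfying assignment: q1=false; q2=false; q3=true; q4=true; q5=false.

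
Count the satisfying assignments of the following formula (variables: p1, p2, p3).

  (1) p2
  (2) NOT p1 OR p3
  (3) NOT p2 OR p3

2

There are 2^3 = 8 truth assignments over (p1, p2, p3).
Check each against the 3 clauses (columns in the order p1, p2, p3):
  F F F  ✗ fails (p2)
  F F T  ✗ fails (p2)
  F T F  ✗ fails (NOT p2 OR p3)
  F T T  ✓ satisfies all
  T F F  ✗ fails (p2)
  T F T  ✗ fails (p2)
  T T F  ✗ fails (NOT p1 OR p3)
  T T T  ✓ satisfies all
2 of the 8 rows are models.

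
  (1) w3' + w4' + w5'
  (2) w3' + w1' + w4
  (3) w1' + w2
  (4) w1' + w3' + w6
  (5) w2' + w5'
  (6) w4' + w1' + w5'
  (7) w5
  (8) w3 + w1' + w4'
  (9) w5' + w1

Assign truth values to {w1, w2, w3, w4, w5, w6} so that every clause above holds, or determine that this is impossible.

UNSATISFIABLE

Unit clause (w5) forces w5 = 1.
Unit clause (w2') forces w2 = 0.
Unit clause (w1') forces w1 = 0.
Now (w1) is unsatisfied and unit — conflict.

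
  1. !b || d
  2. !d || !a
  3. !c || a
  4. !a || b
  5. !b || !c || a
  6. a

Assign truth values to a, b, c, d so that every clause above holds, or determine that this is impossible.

The clause (a) is unit, so a = true.
The clause (!d) is unit, so d = false.
The clause (!b) is unit, so b = false.
That conflicts with the unit clause (b).

UNSATISFIABLE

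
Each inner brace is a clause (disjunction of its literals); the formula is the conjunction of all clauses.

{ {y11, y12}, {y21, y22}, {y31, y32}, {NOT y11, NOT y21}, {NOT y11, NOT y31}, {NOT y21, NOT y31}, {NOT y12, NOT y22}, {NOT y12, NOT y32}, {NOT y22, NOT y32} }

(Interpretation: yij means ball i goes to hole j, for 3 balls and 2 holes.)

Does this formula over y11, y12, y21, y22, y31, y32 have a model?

Suppose y11 = true.
Unit clause (NOT y21) forces y21 = false.
Unit clause (y22) forces y22 = true.
Unit clause (NOT y31) forces y31 = false.
Unit clause (y32) forces y32 = true.
That conflicts with the unit clause (NOT y32).
So y11 must be the other value — set y11 = false.
Unit clause (y12) forces y12 = true.
Unit clause (NOT y22) forces y22 = false.
Unit clause (y21) forces y21 = true.
Unit clause (NOT y31) forces y31 = false.
Unit clause (y32) forces y32 = true.
That conflicts with the unit clause (NOT y32).
Neither y11 = true nor y11 = false works.
No assignment satisfies every clause.

No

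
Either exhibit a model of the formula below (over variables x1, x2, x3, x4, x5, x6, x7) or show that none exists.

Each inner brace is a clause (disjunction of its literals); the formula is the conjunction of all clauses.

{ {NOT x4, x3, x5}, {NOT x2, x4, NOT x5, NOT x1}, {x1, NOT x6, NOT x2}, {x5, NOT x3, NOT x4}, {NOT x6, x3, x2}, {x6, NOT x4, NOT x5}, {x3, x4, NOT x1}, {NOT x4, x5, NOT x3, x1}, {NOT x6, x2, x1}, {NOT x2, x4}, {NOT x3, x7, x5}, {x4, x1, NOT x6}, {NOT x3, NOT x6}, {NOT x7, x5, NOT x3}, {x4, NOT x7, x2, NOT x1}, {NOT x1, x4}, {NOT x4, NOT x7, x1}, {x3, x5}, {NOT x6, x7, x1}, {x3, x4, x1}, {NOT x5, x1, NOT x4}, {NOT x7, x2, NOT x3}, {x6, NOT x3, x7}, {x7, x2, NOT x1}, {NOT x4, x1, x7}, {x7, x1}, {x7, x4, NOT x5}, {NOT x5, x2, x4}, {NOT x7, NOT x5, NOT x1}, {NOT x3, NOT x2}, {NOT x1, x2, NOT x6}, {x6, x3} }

x1 ↦ true, x2 ↦ true, x3 ↦ false, x4 ↦ true, x5 ↦ true, x6 ↦ true, x7 ↦ false

Case x2 = true:
(x4) alone gives x4 = true.
(NOT x3) alone gives x3 = false.
(x5) alone gives x5 = true.
(x6) alone gives x6 = true.
(x1) alone gives x1 = true.
(NOT x7) alone gives x7 = false.
All clauses are satisfied.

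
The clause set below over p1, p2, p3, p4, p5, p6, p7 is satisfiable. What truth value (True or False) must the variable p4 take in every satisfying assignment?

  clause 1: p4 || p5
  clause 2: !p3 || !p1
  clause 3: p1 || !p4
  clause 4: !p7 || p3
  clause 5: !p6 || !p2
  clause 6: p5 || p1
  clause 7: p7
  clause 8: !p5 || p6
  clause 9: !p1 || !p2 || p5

Suppose p4 = true.
(p1) alone gives p1 = true.
(!p3) alone gives p3 = false.
(!p7) alone gives p7 = false.
That conflicts with the unit clause (p7).
So every satisfying assignment has p4 = False.

False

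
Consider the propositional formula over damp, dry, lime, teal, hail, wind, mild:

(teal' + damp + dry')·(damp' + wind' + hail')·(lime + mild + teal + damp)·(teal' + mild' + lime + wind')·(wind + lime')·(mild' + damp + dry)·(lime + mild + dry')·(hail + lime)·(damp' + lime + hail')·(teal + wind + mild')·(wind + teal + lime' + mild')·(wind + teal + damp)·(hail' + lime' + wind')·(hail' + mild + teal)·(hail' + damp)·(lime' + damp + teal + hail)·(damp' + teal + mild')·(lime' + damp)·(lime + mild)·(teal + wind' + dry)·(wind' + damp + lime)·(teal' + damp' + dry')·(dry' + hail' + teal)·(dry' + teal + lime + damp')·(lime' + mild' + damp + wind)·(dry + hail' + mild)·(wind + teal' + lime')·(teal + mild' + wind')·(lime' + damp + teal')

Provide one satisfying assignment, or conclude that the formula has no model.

damp: 1; dry: 1; lime: 1; teal: 0; hail: 0; wind: 1; mild: 0

Case wind = 1:
Case damp = 1:
Unit clause (hail') forces hail = 0.
Unit clause (lime) forces lime = 1.
Case teal = 0:
Unit clause (mild') forces mild = 0.
Unit clause (dry) forces dry = 1.
This assignment satisfies each clause.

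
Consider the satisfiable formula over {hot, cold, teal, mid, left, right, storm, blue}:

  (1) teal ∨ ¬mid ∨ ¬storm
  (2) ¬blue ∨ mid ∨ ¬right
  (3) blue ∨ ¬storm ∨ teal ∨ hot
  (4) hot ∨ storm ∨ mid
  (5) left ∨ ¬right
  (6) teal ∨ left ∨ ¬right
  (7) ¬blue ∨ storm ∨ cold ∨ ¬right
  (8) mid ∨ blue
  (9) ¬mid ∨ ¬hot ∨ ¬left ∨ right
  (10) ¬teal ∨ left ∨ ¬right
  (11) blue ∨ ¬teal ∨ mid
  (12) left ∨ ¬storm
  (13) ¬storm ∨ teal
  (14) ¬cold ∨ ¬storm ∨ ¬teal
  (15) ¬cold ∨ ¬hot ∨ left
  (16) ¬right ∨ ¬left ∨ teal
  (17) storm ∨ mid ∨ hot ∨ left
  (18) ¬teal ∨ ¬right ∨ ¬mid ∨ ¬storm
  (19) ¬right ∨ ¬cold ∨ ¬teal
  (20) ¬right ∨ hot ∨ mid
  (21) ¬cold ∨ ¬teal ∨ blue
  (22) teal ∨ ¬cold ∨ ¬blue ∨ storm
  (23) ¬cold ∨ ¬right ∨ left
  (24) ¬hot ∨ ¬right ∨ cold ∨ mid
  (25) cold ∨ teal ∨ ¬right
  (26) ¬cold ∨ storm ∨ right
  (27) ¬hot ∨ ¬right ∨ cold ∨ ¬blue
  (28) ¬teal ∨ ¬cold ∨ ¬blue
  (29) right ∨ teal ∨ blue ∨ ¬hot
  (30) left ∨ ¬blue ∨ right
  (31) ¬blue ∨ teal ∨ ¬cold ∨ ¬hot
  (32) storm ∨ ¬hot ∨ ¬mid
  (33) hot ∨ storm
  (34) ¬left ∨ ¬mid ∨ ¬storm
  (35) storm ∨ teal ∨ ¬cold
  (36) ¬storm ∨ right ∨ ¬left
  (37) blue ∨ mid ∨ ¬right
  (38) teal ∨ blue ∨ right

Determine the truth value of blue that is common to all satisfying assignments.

Suppose blue = False.
From the singleton clause (mid), mid = True.
Case teal = True:
From the singleton clause (¬cold), cold = False.
Case left = True:
From the singleton clause (¬storm), storm = False.
From the singleton clause (¬hot), hot = False.
But (hot) is also a unit clause — contradiction.
So left must be the other value — set left = False.
From the singleton clause (¬right), right = False.
From the singleton clause (¬storm), storm = False.
From the singleton clause (¬hot), hot = False.
But (hot) is also a unit clause — contradiction.
Neither left = True nor left = False works.
So teal must be the other value — set teal = False.
From the singleton clause (¬storm), storm = False.
From the singleton clause (¬hot), hot = False.
But (hot) is also a unit clause — contradiction.
Neither teal = True nor teal = False works.
So every satisfying assignment has blue = True.

True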